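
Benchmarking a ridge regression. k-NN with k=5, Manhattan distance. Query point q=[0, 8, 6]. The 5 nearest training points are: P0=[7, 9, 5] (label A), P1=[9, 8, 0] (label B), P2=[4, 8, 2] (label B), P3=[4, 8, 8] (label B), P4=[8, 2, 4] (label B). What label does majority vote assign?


d(q,P0) = 9  (label A)
d(q,P1) = 15  (label B)
d(q,P2) = 8  (label B)
d(q,P3) = 6  (label B)
d(q,P4) = 16  (label B)
Votes: A=1, B=4
Majority → B

B


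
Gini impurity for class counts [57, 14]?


Probabilities: [57/71, 14/71] ≈ [0.8028, 0.1972]
Σpᵢ² = (3249 + 196)/71² = 3445/5041
Gini = 1 - Σpᵢ² = 1 - 3445/5041 = 0.3166

0.3166


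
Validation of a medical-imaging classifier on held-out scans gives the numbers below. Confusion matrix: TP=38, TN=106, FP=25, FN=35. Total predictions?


Total = TP + TN + FP + FN
= 38 + 106 + 25 + 35
= 204
(Predicted positive: 63, predicted negative: 141)

204


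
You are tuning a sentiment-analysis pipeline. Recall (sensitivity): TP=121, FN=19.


Recall = TP/(TP+FN)
= 121/(121+19)
= 121/140 = 86.43%

86.43%


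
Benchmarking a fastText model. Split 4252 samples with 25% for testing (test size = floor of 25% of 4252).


Test = ⌊4252·25/100⌋ = 1063
Train = 4252 - 1063 = 3189

Train: 3189, Test: 1063


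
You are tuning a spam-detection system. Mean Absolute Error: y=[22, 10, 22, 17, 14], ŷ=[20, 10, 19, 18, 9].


Absolute errors: |22-20|=2, |10-10|=0, |22-19|=3, |17-18|=1, |14-9|=5
Sum = 11
MAE = 11/5 = 11/5

11/5


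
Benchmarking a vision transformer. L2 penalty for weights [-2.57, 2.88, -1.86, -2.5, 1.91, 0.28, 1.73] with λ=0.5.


‖w‖₂² = (-2.57)² + (2.88)² + (-1.86)² + (-2.5)² + (1.91)² + (0.28)² + (1.73)²
     = 6.6049 + 8.2944 + 3.4596 + 6.25 + 3.6481 + 0.0784 + 2.9929
     = 31.3283
λ·‖w‖₂² = 0.5·31.3283 = 15.66415

15.66415


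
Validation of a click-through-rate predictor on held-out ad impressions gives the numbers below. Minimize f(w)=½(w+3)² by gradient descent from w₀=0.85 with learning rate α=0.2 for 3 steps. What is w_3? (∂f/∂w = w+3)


step 1: grad = 0.85+3 = 3.85; w = 0.85 - 0.2·(3.85) = 0.08
step 2: grad = 0.08+3 = 3.08; w = 0.08 - 0.2·(3.08) = -0.536
step 3: grad = -0.536+3 = 2.464; w = -0.536 - 0.2·(2.464) = -1.0288

-1.0288


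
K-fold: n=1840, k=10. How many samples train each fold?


Fold size = 1840/10 = 184
Training per fold = 1840 - 184 = 1656

1656


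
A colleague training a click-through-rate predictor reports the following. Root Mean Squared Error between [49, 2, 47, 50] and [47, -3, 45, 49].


MSE = 34/4 = 8.5
RMSE = √(34/4) = 2.9155

2.9155


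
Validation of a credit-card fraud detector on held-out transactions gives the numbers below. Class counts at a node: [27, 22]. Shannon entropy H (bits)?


Probabilities: [27/49, 22/49] ≈ [0.551, 0.449]
H = -((27/49)·log₂(27/49) + (22/49)·log₂(22/49))
  = 0.9925 bits

0.9925 bits


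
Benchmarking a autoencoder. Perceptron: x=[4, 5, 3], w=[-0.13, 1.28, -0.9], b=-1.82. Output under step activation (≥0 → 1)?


z = (4)·(-0.13) + (5)·(1.28) + (3)·(-0.9) - 1.82
  = 1.36
step(z) = 1 (z≥0)

1


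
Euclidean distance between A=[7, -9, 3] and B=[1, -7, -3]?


d = √((7-1)² + (-9+ 7)² + (3+ 3)²)
  = √(36 + 4 + 36)
  = √76 = 8.7178

8.7178


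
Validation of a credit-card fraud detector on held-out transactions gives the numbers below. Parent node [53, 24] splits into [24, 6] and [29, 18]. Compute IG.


Parent = [53, 24], H_parent = 0.8951
H_left = 0.7219 (n=30), H_right = 0.9601 (n=47)
H_children = (30/77)·0.7219 + (47/77)·0.9601 = 0.8673
IG = 0.8951 - 0.8673 = 0.0278

0.0278


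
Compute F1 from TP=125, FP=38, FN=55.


Precision = 125/163 = 0.7669
Recall = 125/180 = 0.6944
F1 = 2·P·R/(P+R) = 2·TP/(2·TP+FP+FN) = 250/(250+38+55) = 250/343 = 0.7289

0.7289


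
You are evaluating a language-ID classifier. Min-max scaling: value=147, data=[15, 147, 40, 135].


min=15, max=147
(147-15)/(147-15) = 132/132 = 1.0

1.0


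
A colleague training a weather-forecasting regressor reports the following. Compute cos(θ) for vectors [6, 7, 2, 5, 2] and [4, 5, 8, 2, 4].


A·B = 6·4 + 7·5 + 2·8 + 5·2 + 2·4 = 93
‖A‖ = √118 = 10.8628, ‖B‖ = √125 = 11.1803
cos = 93/(√118·√125) = 93/√14750 = 0.7657

0.7657


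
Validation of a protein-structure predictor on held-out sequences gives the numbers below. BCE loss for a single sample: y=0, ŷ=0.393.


BCE = -[y·ln(p) + (1-y)·ln(1-p)]
= -0 - 1·ln(1-0.393)
= -ln(0.607) = 0.4992

0.4992


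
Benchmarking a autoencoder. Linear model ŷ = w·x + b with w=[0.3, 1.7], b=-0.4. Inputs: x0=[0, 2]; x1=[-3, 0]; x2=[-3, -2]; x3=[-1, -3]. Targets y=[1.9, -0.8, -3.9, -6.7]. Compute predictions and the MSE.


ŷ0 = (0.3)·(0) + (1.7)·(2) - 0.4 = 3.0
ŷ1 = (0.3)·(-3) + (1.7)·(0) - 0.4 = -1.3
ŷ2 = (0.3)·(-3) + (1.7)·(-2) - 0.4 = -4.7
ŷ3 = (0.3)·(-1) + (1.7)·(-3) - 0.4 = -5.8
errors² = [1.21, 0.25, 0.64, 0.81]
MSE = 2.9100/4 = 0.7275

0.7275


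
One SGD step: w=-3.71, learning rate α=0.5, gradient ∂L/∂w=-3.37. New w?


w_new = w - α·∇
= -3.71 - 0.5·-3.37
= -3.71 + 1.685
= -2.025

-2.025


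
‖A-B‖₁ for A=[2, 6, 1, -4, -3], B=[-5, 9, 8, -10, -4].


d = |2+ 5| + |6-9| + |1-8| + |-4+ 10| + |-3+ 4|
  = 7 + 3 + 7 + 6 + 1
  = 24

24


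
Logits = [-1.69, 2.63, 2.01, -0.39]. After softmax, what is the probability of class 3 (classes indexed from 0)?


Exponentials: e^-1.69=0.1845, e^2.63=13.8738, e^2.01=7.4633, e^-0.39=0.6771
Sum = 22.1987
Softmax = [0.0083, 0.625, 0.3362, 0.0305]
p[3] = 0.6771/22.1987 = 0.0305

0.0305


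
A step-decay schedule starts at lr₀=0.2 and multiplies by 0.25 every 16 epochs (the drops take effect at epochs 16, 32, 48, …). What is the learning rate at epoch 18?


n_drops = ⌊18/16⌋ = 1
lr = 0.2·0.25^1 = 0.2·0.25 = 0.05

0.05


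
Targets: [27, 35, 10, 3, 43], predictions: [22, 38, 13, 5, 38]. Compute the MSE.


Squared errors: (27-22)²=25, (35-38)²=9, (10-13)²=9, (3-5)²=4, (43-38)²=25
Sum = 72
MSE = 72/5 = 72/5

72/5


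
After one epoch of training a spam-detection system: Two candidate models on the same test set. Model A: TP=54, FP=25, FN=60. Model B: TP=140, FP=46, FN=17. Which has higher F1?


Model A: P=54/79=0.6835, R=54/114=0.4737, F1=2PR/(P+R)=2TP/(2TP+FP+FN)=108/193=0.5596
Model B: P=140/186=0.7527, R=140/157=0.8917, F1=2PR/(P+R)=2TP/(2TP+FP+FN)=280/343=0.8163
0.5596 < 0.8163 → Model B

Model B


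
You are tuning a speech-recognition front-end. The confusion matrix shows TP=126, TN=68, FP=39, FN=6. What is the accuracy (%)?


Accuracy = (TP+TN)/(TP+TN+FP+FN)
= (126+68)/(239)
= 194/239 = 81.17%

81.17%


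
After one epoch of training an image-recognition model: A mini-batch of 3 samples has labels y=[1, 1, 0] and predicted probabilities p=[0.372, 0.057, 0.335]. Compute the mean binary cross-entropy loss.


L[0] = -ln(0.372) = 0.9889
L[1] = -ln(0.057) = 2.8647
L[2] = -ln(1-0.335) = -ln(0.665) = 0.408
mean = (0.9889 + 2.8647 + 0.408)/3 = 1.4205

1.4205


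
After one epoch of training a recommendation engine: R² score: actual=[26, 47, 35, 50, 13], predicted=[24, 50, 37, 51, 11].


ȳ = 34.2
SS_res = Σ(y-ŷ)² = 22
SS_tot = Σ(y-ȳ)² = 930.8
R² = 1 - SS_res/SS_tot = 1 - 0.0236 = 0.9764

0.9764


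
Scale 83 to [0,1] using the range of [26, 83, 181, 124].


min=26, max=181
(83-26)/(181-26) = 57/155 = 0.3677

0.3677


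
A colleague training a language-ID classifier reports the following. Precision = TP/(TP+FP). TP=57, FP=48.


Precision = TP/(TP+FP)
= 57/(57+48)
= 57/105 = 54.29%

54.29%


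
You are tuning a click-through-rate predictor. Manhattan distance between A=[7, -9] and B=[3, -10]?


d = |7-3| + |-9+ 10|
  = 4 + 1
  = 5

5


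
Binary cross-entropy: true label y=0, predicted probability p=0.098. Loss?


BCE = -[y·ln(p) + (1-y)·ln(1-p)]
= -0 - 1·ln(1-0.098)
= -ln(0.902) = 0.1031

0.1031


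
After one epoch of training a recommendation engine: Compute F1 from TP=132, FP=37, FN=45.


Precision = 132/169 = 0.7811
Recall = 132/177 = 0.7458
F1 = 2·P·R/(P+R) = 2·TP/(2·TP+FP+FN) = 264/(264+37+45) = 264/346 = 0.763

0.763


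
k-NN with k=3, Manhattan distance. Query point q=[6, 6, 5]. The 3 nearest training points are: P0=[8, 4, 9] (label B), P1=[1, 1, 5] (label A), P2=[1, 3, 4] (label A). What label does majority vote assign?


d(q,P0) = 8  (label B)
d(q,P1) = 10  (label A)
d(q,P2) = 9  (label A)
Votes: A=2, B=1
Majority → A

A


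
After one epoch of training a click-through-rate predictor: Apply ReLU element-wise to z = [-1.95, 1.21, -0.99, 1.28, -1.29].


ReLU(-1.95) = max(0, -1.95) = 0.0
ReLU(1.21) = max(0, 1.21) = 1.21
ReLU(-0.99) = max(0, -0.99) = 0.0
ReLU(1.28) = max(0, 1.28) = 1.28
ReLU(-1.29) = max(0, -1.29) = 0.0
result = [0.0, 1.21, 0.0, 1.28, 0.0]

[0.0, 1.21, 0.0, 1.28, 0.0]


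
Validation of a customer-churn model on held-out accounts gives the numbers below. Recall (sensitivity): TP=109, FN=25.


Recall = TP/(TP+FN)
= 109/(109+25)
= 109/134 = 81.34%

81.34%


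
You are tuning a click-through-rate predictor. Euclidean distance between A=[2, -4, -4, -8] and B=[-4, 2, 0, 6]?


d = √((2+ 4)² + (-4-2)² + (-4-0)² + (-8-6)²)
  = √(36 + 36 + 16 + 196)
  = √284 = 16.8523

16.8523


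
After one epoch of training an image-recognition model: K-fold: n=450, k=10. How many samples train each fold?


Fold size = 450/10 = 45
Training per fold = 450 - 45 = 405

405


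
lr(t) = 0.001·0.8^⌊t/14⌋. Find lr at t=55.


n_drops = ⌊55/14⌋ = 3
lr = 0.001·0.8^3 = 0.001·0.512 = 0.000512

0.000512


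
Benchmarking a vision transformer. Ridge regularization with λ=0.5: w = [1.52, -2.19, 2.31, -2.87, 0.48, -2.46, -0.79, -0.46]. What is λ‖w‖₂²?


‖w‖₂² = (1.52)² + (-2.19)² + (2.31)² + (-2.87)² + (0.48)² + (-2.46)² + (-0.79)² + (-0.46)²
     = 2.3104 + 4.7961 + 5.3361 + 8.2369 + 0.2304 + 6.0516 + 0.6241 + 0.2116
     = 27.7972
λ·‖w‖₂² = 0.5·27.7972 = 13.8986

13.8986


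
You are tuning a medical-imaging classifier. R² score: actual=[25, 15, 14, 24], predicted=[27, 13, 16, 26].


ȳ = 19.5
SS_res = Σ(y-ŷ)² = 16
SS_tot = Σ(y-ȳ)² = 101
R² = 1 - SS_res/SS_tot = 1 - 0.1584 = 0.8416

0.8416


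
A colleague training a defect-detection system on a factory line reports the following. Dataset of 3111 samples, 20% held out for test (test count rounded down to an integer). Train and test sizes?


Test = ⌊3111·20/100⌋ = 622
Train = 3111 - 622 = 2489

Train: 2489, Test: 622


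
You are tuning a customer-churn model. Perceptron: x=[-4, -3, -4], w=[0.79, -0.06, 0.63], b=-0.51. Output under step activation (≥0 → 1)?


z = (-4)·(0.79) + (-3)·(-0.06) + (-4)·(0.63) - 0.51
  = -6.01
step(z) = 0 (z<0)

0


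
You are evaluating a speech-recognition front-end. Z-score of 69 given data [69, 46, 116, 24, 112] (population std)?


μ = 73.4, σ = 36.0976
z = (69 - 73.4)/36.0976 = -0.1219

-0.1219


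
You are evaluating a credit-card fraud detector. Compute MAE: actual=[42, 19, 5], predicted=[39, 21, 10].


Absolute errors: |42-39|=3, |19-21|=2, |5-10|=5
Sum = 10
MAE = 10/3 = 10/3

10/3


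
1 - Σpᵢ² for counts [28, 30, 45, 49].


Probabilities: [28/152, 30/152, 45/152, 49/152] ≈ [0.1842, 0.1974, 0.2961, 0.3224]
Σpᵢ² = (784 + 900 + 2025 + 2401)/152² = 6110/23104
Gini = 1 - Σpᵢ² = 1 - 6110/23104 = 0.7355

0.7355


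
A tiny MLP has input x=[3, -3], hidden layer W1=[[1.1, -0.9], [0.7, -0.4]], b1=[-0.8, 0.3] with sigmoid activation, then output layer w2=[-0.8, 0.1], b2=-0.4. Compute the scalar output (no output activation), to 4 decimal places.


z1[0] = (1.1)·(3) + (-0.9)·(-3) - 0.8 = 5.2
z1[1] = (0.7)·(3) + (-0.4)·(-3) + 0.3 = 3.6
h = sigmoid(z1) = [0.9945, 0.9734]
output = (-0.8)·(0.9945) + (0.1)·(0.9734) - 0.4 = -1.0983

-1.0983


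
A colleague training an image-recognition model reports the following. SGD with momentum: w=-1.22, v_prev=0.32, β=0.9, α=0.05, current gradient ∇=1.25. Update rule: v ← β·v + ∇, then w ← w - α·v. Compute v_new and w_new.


v_new = 0.9·0.32 + 1.25 = 0.288 + 1.25 = 1.538
w_new = -1.22 - 0.05·1.538 = -1.22 - 0.0769 = -1.2969

v_new=1.538, w_new=-1.2969


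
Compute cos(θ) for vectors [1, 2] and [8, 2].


A·B = 1·8 + 2·2 = 12
‖A‖ = √5 = 2.2361, ‖B‖ = √68 = 8.2462
cos = 12/(√5·√68) = 12/√340 = 0.6508

0.6508


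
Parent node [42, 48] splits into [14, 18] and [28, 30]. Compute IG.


Parent = [42, 48], H_parent = 0.9968
H_left = 0.9887 (n=32), H_right = 0.9991 (n=58)
H_children = (32/90)·0.9887 + (58/90)·0.9991 = 0.9954
IG = 0.9968 - 0.9954 = 0.0014

0.0014


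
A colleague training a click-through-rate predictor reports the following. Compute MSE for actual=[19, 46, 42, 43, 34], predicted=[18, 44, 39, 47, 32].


Squared errors: (19-18)²=1, (46-44)²=4, (42-39)²=9, (43-47)²=16, (34-32)²=4
Sum = 34
MSE = 34/5 = 34/5

34/5


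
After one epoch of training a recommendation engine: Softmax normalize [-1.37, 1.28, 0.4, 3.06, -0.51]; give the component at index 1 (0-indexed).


Exponentials: e^-1.37=0.2541, e^1.28=3.5966, e^0.4=1.4918, e^3.06=21.3276, e^-0.51=0.6005
Sum = 27.2706
Softmax = [0.0093, 0.1319, 0.0547, 0.7821, 0.022]
p[1] = 3.5966/27.2706 = 0.1319

0.1319


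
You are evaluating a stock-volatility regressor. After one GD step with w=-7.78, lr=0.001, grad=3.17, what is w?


w_new = w - α·∇
= -7.78 - 0.001·3.17
= -7.78 - 0.00317
= -7.78317

-7.78317


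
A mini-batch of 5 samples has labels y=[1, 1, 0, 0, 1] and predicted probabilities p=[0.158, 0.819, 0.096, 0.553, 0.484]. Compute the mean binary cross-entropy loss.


L[0] = -ln(0.158) = 1.8452
L[1] = -ln(0.819) = 0.1997
L[2] = -ln(1-0.096) = -ln(0.904) = 0.1009
L[3] = -ln(1-0.553) = -ln(0.447) = 0.8052
L[4] = -ln(0.484) = 0.7257
mean = (1.8452 + 0.1997 + 0.1009 + 0.8052 + 0.7257)/5 = 0.7353

0.7353


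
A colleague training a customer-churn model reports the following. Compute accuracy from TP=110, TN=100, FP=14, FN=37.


Accuracy = (TP+TN)/(TP+TN+FP+FN)
= (110+100)/(261)
= 210/261 = 80.46%

80.46%


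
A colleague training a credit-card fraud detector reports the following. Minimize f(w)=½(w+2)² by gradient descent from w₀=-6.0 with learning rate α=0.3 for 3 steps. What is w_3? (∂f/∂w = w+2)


step 1: grad = -6+2 = -4; w = -6 - 0.3·(-4) = -4.8
step 2: grad = -4.8+2 = -2.8; w = -4.8 - 0.3·(-2.8) = -3.96
step 3: grad = -3.96+2 = -1.96; w = -3.96 - 0.3·(-1.96) = -3.372

-3.372


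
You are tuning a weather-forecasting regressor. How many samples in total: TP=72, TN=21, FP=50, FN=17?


Total = TP + TN + FP + FN
= 72 + 21 + 50 + 17
= 160
(Predicted positive: 122, predicted negative: 38)

160


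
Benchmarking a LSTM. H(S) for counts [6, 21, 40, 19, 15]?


Probabilities: [6/101, 21/101, 40/101, 19/101, 15/101] ≈ [0.0594, 0.2079, 0.396, 0.1881, 0.1485]
H = -((6/101)·log₂(6/101) + (21/101)·log₂(21/101) + (40/101)·log₂(40/101) + (19/101)·log₂(19/101) + (15/101)·log₂(15/101))
  = 2.1044 bits

2.1044 bits


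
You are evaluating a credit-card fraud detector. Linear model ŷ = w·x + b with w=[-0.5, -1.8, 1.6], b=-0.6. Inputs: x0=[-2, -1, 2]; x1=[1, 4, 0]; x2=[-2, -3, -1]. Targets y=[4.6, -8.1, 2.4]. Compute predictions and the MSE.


ŷ0 = (-0.5)·(-2) + (-1.8)·(-1) + (1.6)·(2) - 0.6 = 5.4
ŷ1 = (-0.5)·(1) + (-1.8)·(4) + (1.6)·(0) - 0.6 = -8.3
ŷ2 = (-0.5)·(-2) + (-1.8)·(-3) + (1.6)·(-1) - 0.6 = 4.2
errors² = [0.64, 0.04, 3.24]
MSE = 3.9200/3 = 1.3067

1.3067


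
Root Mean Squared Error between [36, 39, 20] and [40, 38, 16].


MSE = 33/3 = 11
RMSE = √(33/3) = 3.3166

3.3166


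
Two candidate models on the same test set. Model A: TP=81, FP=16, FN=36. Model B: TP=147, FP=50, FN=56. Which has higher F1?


Model A: P=81/97=0.8351, R=81/117=0.6923, F1=2PR/(P+R)=2TP/(2TP+FP+FN)=162/214=0.757
Model B: P=147/197=0.7462, R=147/203=0.7241, F1=2PR/(P+R)=2TP/(2TP+FP+FN)=294/400=0.735
0.757 > 0.735 → Model A

Model A


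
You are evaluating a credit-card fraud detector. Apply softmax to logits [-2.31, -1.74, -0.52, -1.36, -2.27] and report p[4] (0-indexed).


Exponentials: e^-2.31=0.0993, e^-1.74=0.1755, e^-0.52=0.5945, e^-1.36=0.2567, e^-2.27=0.1033
Sum = 1.2293
Softmax = [0.0807, 0.1428, 0.4836, 0.2088, 0.084]
p[4] = 0.1033/1.2293 = 0.084

0.084


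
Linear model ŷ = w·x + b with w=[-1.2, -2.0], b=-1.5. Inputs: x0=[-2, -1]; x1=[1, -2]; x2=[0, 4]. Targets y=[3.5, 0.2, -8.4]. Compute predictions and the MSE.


ŷ0 = (-1.2)·(-2) + (-2.0)·(-1) - 1.5 = 2.9
ŷ1 = (-1.2)·(1) + (-2.0)·(-2) - 1.5 = 1.3
ŷ2 = (-1.2)·(0) + (-2.0)·(4) - 1.5 = -9.5
errors² = [0.36, 1.21, 1.21]
MSE = 2.7800/3 = 0.9267

0.9267


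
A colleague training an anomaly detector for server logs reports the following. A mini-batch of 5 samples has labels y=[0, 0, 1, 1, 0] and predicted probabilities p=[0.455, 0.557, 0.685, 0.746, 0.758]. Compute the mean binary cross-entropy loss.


L[0] = -ln(1-0.455) = -ln(0.545) = 0.607
L[1] = -ln(1-0.557) = -ln(0.443) = 0.8142
L[2] = -ln(0.685) = 0.3783
L[3] = -ln(0.746) = 0.293
L[4] = -ln(1-0.758) = -ln(0.242) = 1.4188
mean = (0.607 + 0.8142 + 0.3783 + 0.293 + 1.4188)/5 = 0.7023

0.7023


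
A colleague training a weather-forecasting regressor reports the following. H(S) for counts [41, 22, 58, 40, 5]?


Probabilities: [41/166, 22/166, 58/166, 40/166, 5/166] ≈ [0.247, 0.1325, 0.3494, 0.241, 0.0301]
H = -((41/166)·log₂(41/166) + (22/166)·log₂(22/166) + (58/166)·log₂(58/166) + (40/166)·log₂(40/166) + (5/166)·log₂(5/166))
  = 2.0617 bits

2.0617 bits


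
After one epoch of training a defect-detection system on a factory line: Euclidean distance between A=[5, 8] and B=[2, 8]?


d = √((5-2)² + (8-8)²)
  = √(9 + 0)
  = √9 = 3.0

3.0


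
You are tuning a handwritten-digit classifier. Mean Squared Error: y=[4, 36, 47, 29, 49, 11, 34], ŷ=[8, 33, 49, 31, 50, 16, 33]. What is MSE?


Squared errors: (4-8)²=16, (36-33)²=9, (47-49)²=4, (29-31)²=4, (49-50)²=1, (11-16)²=25, (34-33)²=1
Sum = 60
MSE = 60/7 = 60/7

60/7


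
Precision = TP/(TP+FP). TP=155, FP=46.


Precision = TP/(TP+FP)
= 155/(155+46)
= 155/201 = 77.11%

77.11%


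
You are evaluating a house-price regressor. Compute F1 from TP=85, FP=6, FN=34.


Precision = 85/91 = 0.9341
Recall = 85/119 = 0.7143
F1 = 2·P·R/(P+R) = 2·TP/(2·TP+FP+FN) = 170/(170+6+34) = 170/210 = 0.8095

0.8095


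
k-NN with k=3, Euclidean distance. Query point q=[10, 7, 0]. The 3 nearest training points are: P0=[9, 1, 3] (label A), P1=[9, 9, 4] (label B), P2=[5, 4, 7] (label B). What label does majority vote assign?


d(q,P0) = 6.7823  (label A)
d(q,P1) = 4.5826  (label B)
d(q,P2) = 9.1104  (label B)
Votes: A=1, B=2
Majority → B

B


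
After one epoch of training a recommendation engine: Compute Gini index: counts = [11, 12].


Probabilities: [11/23, 12/23] ≈ [0.4783, 0.5217]
Σpᵢ² = (121 + 144)/23² = 265/529
Gini = 1 - Σpᵢ² = 1 - 265/529 = 0.4991

0.4991


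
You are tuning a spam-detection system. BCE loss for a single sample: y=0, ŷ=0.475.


BCE = -[y·ln(p) + (1-y)·ln(1-p)]
= -0 - 1·ln(1-0.475)
= -ln(0.525) = 0.6444

0.6444


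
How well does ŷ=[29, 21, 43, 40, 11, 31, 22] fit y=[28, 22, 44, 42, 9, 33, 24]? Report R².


ȳ = 28.8571
SS_res = Σ(y-ŷ)² = 19
SS_tot = Σ(y-ȳ)² = 884.86
R² = 1 - SS_res/SS_tot = 1 - 0.0215 = 0.9785

0.9785


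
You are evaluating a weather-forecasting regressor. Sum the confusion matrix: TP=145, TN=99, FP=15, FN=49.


Total = TP + TN + FP + FN
= 145 + 99 + 15 + 49
= 308
(Predicted positive: 160, predicted negative: 148)

308


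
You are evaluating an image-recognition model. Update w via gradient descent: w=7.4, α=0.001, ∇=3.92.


w_new = w - α·∇
= 7.4 - 0.001·3.92
= 7.4 - 0.00392
= 7.39608

7.39608


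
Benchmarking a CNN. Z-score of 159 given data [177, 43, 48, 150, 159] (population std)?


μ = 115.4, σ = 57.7533
z = (159 - 115.4)/57.7533 = 0.7549

0.7549


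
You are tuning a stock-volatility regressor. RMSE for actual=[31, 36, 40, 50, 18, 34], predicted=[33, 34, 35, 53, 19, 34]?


MSE = 43/6 = 7.1667
RMSE = √(43/6) = 2.6771

2.6771


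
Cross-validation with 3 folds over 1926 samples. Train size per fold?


Fold size = 1926/3 = 642
Training per fold = 1926 - 642 = 1284

1284


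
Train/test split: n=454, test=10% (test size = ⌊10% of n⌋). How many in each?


Test = ⌊454·10/100⌋ = 45
Train = 454 - 45 = 409

Train: 409, Test: 45


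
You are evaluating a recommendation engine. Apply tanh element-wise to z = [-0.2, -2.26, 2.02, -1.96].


tanh(-0.2) = -0.1974
tanh(-2.26) = -0.9785
tanh(2.02) = 0.9654
tanh(-1.96) = -0.9611
result = [-0.1974, -0.9785, 0.9654, -0.9611]

[-0.1974, -0.9785, 0.9654, -0.9611]


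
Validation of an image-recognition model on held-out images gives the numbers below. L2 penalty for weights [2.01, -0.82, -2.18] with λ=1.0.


‖w‖₂² = (2.01)² + (-0.82)² + (-2.18)²
     = 4.0401 + 0.6724 + 4.7524
     = 9.4649
λ·‖w‖₂² = 1.0·9.4649 = 9.4649

9.4649


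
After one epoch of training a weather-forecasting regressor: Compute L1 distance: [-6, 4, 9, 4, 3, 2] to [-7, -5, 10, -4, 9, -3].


d = |-6+ 7| + |4+ 5| + |9-10| + |4+ 4| + |3-9| + |2+ 3|
  = 1 + 9 + 1 + 8 + 6 + 5
  = 30

30


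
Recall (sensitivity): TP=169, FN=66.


Recall = TP/(TP+FN)
= 169/(169+66)
= 169/235 = 71.91%

71.91%


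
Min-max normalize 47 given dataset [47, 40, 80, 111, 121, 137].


min=40, max=137
(47-40)/(137-40) = 7/97 = 0.0722

0.0722


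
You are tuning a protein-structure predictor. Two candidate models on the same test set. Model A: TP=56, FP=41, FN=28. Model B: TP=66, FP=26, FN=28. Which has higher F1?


Model A: P=56/97=0.5773, R=56/84=0.6667, F1=2PR/(P+R)=2TP/(2TP+FP+FN)=112/181=0.6188
Model B: P=66/92=0.7174, R=66/94=0.7021, F1=2PR/(P+R)=2TP/(2TP+FP+FN)=132/186=0.7097
0.6188 < 0.7097 → Model B

Model B


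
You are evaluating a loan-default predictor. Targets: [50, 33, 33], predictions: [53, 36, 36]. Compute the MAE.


Absolute errors: |50-53|=3, |33-36|=3, |33-36|=3
Sum = 9
MAE = 9/3 = 3

3


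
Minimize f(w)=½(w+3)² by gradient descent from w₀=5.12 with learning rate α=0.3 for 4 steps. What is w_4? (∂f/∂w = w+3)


step 1: grad = 5.12+3 = 8.12; w = 5.12 - 0.3·(8.12) = 2.684
step 2: grad = 2.684+3 = 5.684; w = 2.684 - 0.3·(5.684) = 0.9788
step 3: grad = 0.9788+3 = 3.9788; w = 0.9788 - 0.3·(3.9788) = -0.21484
step 4: grad = -0.21484+3 = 2.78516; w = -0.21484 - 0.3·(2.78516) = -1.050388

-1.050388


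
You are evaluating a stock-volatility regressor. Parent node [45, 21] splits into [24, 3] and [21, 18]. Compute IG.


Parent = [45, 21], H_parent = 0.9024
H_left = 0.5033 (n=27), H_right = 0.9957 (n=39)
H_children = (27/66)·0.5033 + (39/66)·0.9957 = 0.7943
IG = 0.9024 - 0.7943 = 0.1081

0.1081


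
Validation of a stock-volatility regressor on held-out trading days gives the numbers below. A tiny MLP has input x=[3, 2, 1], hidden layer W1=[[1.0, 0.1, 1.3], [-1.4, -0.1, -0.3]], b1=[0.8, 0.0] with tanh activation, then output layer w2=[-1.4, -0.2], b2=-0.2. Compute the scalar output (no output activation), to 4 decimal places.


z1[0] = (1.0)·(3) + (0.1)·(2) + (1.3)·(1) + 0.8 = 5.3
z1[1] = (-1.4)·(3) + (-0.1)·(2) + (-0.3)·(1) + 0.0 = -4.7
h = tanh(z1) = [1.0, -0.9998]
output = (-1.4)·(1.0) + (-0.2)·(-0.9998) - 0.2 = -1.4

-1.4


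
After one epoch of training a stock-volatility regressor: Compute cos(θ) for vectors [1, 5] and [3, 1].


A·B = 1·3 + 5·1 = 8
‖A‖ = √26 = 5.099, ‖B‖ = √10 = 3.1623
cos = 8/(√26·√10) = 8/√260 = 0.4961

0.4961


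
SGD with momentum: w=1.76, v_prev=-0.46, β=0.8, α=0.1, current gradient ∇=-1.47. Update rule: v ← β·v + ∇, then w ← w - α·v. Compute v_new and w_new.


v_new = 0.8·-0.46 - 1.47 = -0.368 - 1.47 = -1.838
w_new = 1.76 - 0.1·-1.838 = 1.76 + 0.1838 = 1.9438

v_new=-1.838, w_new=1.9438


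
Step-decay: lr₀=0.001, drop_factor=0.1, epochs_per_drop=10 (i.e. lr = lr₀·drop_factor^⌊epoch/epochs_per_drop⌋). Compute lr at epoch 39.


n_drops = ⌊39/10⌋ = 3
lr = 0.001·0.1^3 = 0.001·0.001 = 0.000001

0.000001


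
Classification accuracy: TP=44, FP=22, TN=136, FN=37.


Accuracy = (TP+TN)/(TP+TN+FP+FN)
= (44+136)/(239)
= 180/239 = 75.31%

75.31%


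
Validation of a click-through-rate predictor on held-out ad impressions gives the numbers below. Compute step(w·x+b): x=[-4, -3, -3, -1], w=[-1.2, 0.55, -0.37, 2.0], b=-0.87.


z = (-4)·(-1.2) + (-3)·(0.55) + (-3)·(-0.37) + (-1)·(2.0) - 0.87
  = 1.39
step(z) = 1 (z≥0)

1


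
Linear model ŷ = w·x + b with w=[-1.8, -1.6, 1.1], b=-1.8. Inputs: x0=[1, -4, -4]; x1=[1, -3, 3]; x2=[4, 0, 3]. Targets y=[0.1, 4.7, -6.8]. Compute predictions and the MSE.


ŷ0 = (-1.8)·(1) + (-1.6)·(-4) + (1.1)·(-4) - 1.8 = -1.6
ŷ1 = (-1.8)·(1) + (-1.6)·(-3) + (1.1)·(3) - 1.8 = 4.5
ŷ2 = (-1.8)·(4) + (-1.6)·(0) + (1.1)·(3) - 1.8 = -5.7
errors² = [2.89, 0.04, 1.21]
MSE = 4.1400/3 = 1.38

1.38


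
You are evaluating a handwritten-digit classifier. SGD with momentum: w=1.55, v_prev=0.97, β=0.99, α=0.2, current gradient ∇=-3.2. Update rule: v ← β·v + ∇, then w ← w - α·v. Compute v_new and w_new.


v_new = 0.99·0.97 - 3.2 = 0.9603 - 3.2 = -2.2397
w_new = 1.55 - 0.2·-2.2397 = 1.55 + 0.44794 = 1.99794

v_new=-2.2397, w_new=1.99794


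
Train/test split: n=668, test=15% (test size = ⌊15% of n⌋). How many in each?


Test = ⌊668·15/100⌋ = 100
Train = 668 - 100 = 568

Train: 568, Test: 100


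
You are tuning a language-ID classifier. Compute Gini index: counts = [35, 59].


Probabilities: [35/94, 59/94] ≈ [0.3723, 0.6277]
Σpᵢ² = (1225 + 3481)/94² = 4706/8836
Gini = 1 - Σpᵢ² = 1 - 4706/8836 = 0.4674

0.4674


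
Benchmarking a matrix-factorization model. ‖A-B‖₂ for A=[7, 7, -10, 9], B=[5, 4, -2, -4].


d = √((7-5)² + (7-4)² + (-10+ 2)² + (9+ 4)²)
  = √(4 + 9 + 64 + 169)
  = √246 = 15.6844

15.6844


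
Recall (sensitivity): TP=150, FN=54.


Recall = TP/(TP+FN)
= 150/(150+54)
= 150/204 = 73.53%

73.53%


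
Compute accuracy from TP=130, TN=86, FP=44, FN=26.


Accuracy = (TP+TN)/(TP+TN+FP+FN)
= (130+86)/(286)
= 216/286 = 75.52%

75.52%


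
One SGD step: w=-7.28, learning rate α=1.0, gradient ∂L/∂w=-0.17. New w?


w_new = w - α·∇
= -7.28 - 1.0·-0.17
= -7.28 + 0.17
= -7.11

-7.11


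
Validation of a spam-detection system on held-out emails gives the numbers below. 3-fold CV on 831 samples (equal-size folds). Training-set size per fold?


Fold size = 831/3 = 277
Training per fold = 831 - 277 = 554

554


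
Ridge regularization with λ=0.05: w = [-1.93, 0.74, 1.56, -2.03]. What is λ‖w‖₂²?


‖w‖₂² = (-1.93)² + (0.74)² + (1.56)² + (-2.03)²
     = 3.7249 + 0.5476 + 2.4336 + 4.1209
     = 10.827
λ·‖w‖₂² = 0.05·10.827 = 0.54135

0.54135


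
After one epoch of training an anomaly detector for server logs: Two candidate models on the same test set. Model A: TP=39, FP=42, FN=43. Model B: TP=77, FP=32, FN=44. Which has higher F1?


Model A: P=39/81=0.4815, R=39/82=0.4756, F1=2PR/(P+R)=2TP/(2TP+FP+FN)=78/163=0.4785
Model B: P=77/109=0.7064, R=77/121=0.6364, F1=2PR/(P+R)=2TP/(2TP+FP+FN)=154/230=0.6696
0.4785 < 0.6696 → Model B

Model B


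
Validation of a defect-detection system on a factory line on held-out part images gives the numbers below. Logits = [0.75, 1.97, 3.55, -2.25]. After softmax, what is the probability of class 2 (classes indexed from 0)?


Exponentials: e^0.75=2.117, e^1.97=7.1707, e^3.55=34.8133, e^-2.25=0.1054
Sum = 44.2064
Softmax = [0.0479, 0.1622, 0.7875, 0.0024]
p[2] = 34.8133/44.2064 = 0.7875

0.7875


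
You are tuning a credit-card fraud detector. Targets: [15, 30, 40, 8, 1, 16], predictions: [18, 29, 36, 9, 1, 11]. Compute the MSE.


Squared errors: (15-18)²=9, (30-29)²=1, (40-36)²=16, (8-9)²=1, (1-1)²=0, (16-11)²=25
Sum = 52
MSE = 52/6 = 26/3

26/3


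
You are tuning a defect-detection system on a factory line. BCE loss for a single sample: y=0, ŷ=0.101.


BCE = -[y·ln(p) + (1-y)·ln(1-p)]
= -0 - 1·ln(1-0.101)
= -ln(0.899) = 0.1065

0.1065


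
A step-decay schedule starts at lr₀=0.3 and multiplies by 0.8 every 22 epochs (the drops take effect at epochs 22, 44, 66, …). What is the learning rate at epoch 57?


n_drops = ⌊57/22⌋ = 2
lr = 0.3·0.8^2 = 0.3·0.64 = 0.192

0.192


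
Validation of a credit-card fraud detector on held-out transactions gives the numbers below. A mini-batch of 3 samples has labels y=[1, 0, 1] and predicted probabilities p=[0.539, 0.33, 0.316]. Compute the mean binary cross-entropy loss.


L[0] = -ln(0.539) = 0.618
L[1] = -ln(1-0.33) = -ln(0.67) = 0.4005
L[2] = -ln(0.316) = 1.152
mean = (0.618 + 0.4005 + 1.152)/3 = 0.7235

0.7235


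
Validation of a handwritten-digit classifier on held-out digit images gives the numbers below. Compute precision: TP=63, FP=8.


Precision = TP/(TP+FP)
= 63/(63+8)
= 63/71 = 88.73%

88.73%


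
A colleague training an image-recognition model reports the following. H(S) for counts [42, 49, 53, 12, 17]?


Probabilities: [42/173, 49/173, 53/173, 12/173, 17/173] ≈ [0.2428, 0.2832, 0.3064, 0.0694, 0.0983]
H = -((42/173)·log₂(42/173) + (49/173)·log₂(49/173) + (53/173)·log₂(53/173) + (12/173)·log₂(12/173) + (17/173)·log₂(17/173))
  = 2.1301 bits

2.1301 bits


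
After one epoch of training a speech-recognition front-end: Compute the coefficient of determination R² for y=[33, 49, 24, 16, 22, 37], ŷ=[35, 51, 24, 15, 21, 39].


ȳ = 30.1667
SS_res = Σ(y-ŷ)² = 14
SS_tot = Σ(y-ȳ)² = 714.83
R² = 1 - SS_res/SS_tot = 1 - 0.0196 = 0.9804

0.9804


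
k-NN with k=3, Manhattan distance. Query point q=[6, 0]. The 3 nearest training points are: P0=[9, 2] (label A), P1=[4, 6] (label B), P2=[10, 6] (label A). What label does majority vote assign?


d(q,P0) = 5  (label A)
d(q,P1) = 8  (label B)
d(q,P2) = 10  (label A)
Votes: A=2, B=1
Majority → A

A


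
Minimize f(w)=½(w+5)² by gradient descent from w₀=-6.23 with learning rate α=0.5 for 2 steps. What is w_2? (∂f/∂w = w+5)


step 1: grad = -6.23+5 = -1.23; w = -6.23 - 0.5·(-1.23) = -5.615
step 2: grad = -5.615+5 = -0.615; w = -5.615 - 0.5·(-0.615) = -5.3075

-5.3075


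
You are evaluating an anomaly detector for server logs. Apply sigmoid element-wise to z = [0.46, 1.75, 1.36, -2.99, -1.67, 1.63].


σ(0.46) = 1/(1+e^-0.46) = 0.613
σ(1.75) = 1/(1+e^-1.75) = 0.852
σ(1.36) = 1/(1+e^-1.36) = 0.7958
σ(-2.99) = 1/(1+e^2.99) = 0.0479
σ(-1.67) = 1/(1+e^1.67) = 0.1584
σ(1.63) = 1/(1+e^-1.63) = 0.8362
result = [0.613, 0.852, 0.7958, 0.0479, 0.1584, 0.8362]

[0.613, 0.852, 0.7958, 0.0479, 0.1584, 0.8362]


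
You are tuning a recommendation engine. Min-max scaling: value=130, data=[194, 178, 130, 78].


min=78, max=194
(130-78)/(194-78) = 52/116 = 0.4483

0.4483


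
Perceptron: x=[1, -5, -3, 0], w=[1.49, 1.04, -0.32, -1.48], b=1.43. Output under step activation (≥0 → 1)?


z = (1)·(1.49) + (-5)·(1.04) + (-3)·(-0.32) + (0)·(-1.48) + 1.43
  = -1.32
step(z) = 0 (z<0)

0


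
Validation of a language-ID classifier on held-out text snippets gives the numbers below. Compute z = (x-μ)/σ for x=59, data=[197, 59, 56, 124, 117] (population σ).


μ = 110.6, σ = 51.6318
z = (59 - 110.6)/51.6318 = -0.9994

-0.9994


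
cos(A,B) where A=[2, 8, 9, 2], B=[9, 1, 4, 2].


A·B = 2·9 + 8·1 + 9·4 + 2·2 = 66
‖A‖ = √153 = 12.3693, ‖B‖ = √102 = 10.0995
cos = 66/(√153·√102) = 66/√15606 = 0.5283

0.5283


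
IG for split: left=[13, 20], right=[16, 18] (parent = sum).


Parent = [29, 38], H_parent = 0.9869
H_left = 0.9673 (n=33), H_right = 0.9975 (n=34)
H_children = (33/67)·0.9673 + (34/67)·0.9975 = 0.9826
IG = 0.9869 - 0.9826 = 0.0043

0.0043


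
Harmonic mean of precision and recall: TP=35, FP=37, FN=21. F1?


Precision = 35/72 = 0.4861
Recall = 35/56 = 0.625
F1 = 2·P·R/(P+R) = 2·TP/(2·TP+FP+FN) = 70/(70+37+21) = 70/128 = 0.5469

0.5469


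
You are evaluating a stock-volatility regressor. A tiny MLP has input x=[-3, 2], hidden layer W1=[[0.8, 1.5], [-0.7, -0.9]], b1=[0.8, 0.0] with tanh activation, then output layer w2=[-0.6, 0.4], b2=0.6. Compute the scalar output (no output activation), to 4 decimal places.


z1[0] = (0.8)·(-3) + (1.5)·(2) + 0.8 = 1.4
z1[1] = (-0.7)·(-3) + (-0.9)·(2) + 0.0 = 0.3
h = tanh(z1) = [0.8854, 0.2913]
output = (-0.6)·(0.8854) + (0.4)·(0.2913) + 0.6 = 0.1853

0.1853


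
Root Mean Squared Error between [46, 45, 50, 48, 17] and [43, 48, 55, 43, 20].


MSE = 77/5 = 15.4
RMSE = √(77/5) = 3.9243

3.9243


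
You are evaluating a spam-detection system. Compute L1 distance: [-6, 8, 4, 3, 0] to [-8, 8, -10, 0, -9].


d = |-6+ 8| + |8-8| + |4+ 10| + |3-0| + |0+ 9|
  = 2 + 0 + 14 + 3 + 9
  = 28

28


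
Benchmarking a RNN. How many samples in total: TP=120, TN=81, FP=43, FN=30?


Total = TP + TN + FP + FN
= 120 + 81 + 43 + 30
= 274
(Predicted positive: 163, predicted negative: 111)

274


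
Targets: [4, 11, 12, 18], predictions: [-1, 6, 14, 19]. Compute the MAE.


Absolute errors: |4+ 1|=5, |11-6|=5, |12-14|=2, |18-19|=1
Sum = 13
MAE = 13/4 = 13/4

13/4


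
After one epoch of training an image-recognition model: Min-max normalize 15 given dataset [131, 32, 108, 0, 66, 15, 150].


min=0, max=150
(15-0)/(150-0) = 15/150 = 0.1

0.1


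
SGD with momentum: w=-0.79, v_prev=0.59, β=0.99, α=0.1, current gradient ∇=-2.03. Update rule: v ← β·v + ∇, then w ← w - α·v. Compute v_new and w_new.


v_new = 0.99·0.59 - 2.03 = 0.5841 - 2.03 = -1.4459
w_new = -0.79 - 0.1·-1.4459 = -0.79 + 0.14459 = -0.64541

v_new=-1.4459, w_new=-0.64541


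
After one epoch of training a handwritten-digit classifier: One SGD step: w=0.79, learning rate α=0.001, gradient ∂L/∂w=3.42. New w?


w_new = w - α·∇
= 0.79 - 0.001·3.42
= 0.79 - 0.00342
= 0.78658

0.78658


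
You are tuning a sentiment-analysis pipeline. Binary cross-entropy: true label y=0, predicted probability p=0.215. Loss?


BCE = -[y·ln(p) + (1-y)·ln(1-p)]
= -0 - 1·ln(1-0.215)
= -ln(0.785) = 0.2421

0.2421


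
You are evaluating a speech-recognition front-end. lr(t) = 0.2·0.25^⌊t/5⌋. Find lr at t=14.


n_drops = ⌊14/5⌋ = 2
lr = 0.2·0.25^2 = 0.2·0.0625 = 0.0125

0.0125


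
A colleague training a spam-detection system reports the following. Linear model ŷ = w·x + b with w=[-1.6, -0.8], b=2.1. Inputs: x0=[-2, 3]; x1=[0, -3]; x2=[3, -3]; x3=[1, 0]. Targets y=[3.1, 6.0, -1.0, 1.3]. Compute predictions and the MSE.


ŷ0 = (-1.6)·(-2) + (-0.8)·(3) + 2.1 = 2.9
ŷ1 = (-1.6)·(0) + (-0.8)·(-3) + 2.1 = 4.5
ŷ2 = (-1.6)·(3) + (-0.8)·(-3) + 2.1 = -0.3
ŷ3 = (-1.6)·(1) + (-0.8)·(0) + 2.1 = 0.5
errors² = [0.04, 2.25, 0.49, 0.64]
MSE = 3.4200/4 = 0.855

0.855


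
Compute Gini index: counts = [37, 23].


Probabilities: [37/60, 23/60] ≈ [0.6167, 0.3833]
Σpᵢ² = (1369 + 529)/60² = 1898/3600
Gini = 1 - Σpᵢ² = 1 - 1898/3600 = 0.4728

0.4728


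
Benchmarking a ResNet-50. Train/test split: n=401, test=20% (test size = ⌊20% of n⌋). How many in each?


Test = ⌊401·20/100⌋ = 80
Train = 401 - 80 = 321

Train: 321, Test: 80


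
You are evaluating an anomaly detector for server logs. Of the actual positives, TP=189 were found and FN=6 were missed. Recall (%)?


Recall = TP/(TP+FN)
= 189/(189+6)
= 189/195 = 96.92%

96.92%


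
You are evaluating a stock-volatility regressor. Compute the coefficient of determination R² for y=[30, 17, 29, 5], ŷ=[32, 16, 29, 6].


ȳ = 20.25
SS_res = Σ(y-ŷ)² = 6
SS_tot = Σ(y-ȳ)² = 414.75
R² = 1 - SS_res/SS_tot = 1 - 0.0145 = 0.9855

0.9855


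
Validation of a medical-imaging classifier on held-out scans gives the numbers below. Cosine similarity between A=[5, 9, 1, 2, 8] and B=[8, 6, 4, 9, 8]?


A·B = 5·8 + 9·6 + 1·4 + 2·9 + 8·8 = 180
‖A‖ = √175 = 13.2288, ‖B‖ = √261 = 16.1555
cos = 180/(√175·√261) = 180/√45675 = 0.8422

0.8422


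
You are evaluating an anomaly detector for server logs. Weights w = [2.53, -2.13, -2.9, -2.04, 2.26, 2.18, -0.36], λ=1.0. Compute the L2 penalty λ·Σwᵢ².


‖w‖₂² = (2.53)² + (-2.13)² + (-2.9)² + (-2.04)² + (2.26)² + (2.18)² + (-0.36)²
     = 6.4009 + 4.5369 + 8.41 + 4.1616 + 5.1076 + 4.7524 + 0.1296
     = 33.499
λ·‖w‖₂² = 1.0·33.499 = 33.499

33.499


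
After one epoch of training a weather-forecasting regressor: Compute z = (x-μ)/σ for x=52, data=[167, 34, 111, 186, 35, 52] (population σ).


μ = 97.5, σ = 61.7164
z = (52 - 97.5)/61.7164 = -0.7372

-0.7372


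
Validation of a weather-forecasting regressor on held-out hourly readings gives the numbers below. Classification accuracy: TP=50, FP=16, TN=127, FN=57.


Accuracy = (TP+TN)/(TP+TN+FP+FN)
= (50+127)/(250)
= 177/250 = 70.8%

70.8%


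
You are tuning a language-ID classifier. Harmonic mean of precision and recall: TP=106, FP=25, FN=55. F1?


Precision = 106/131 = 0.8092
Recall = 106/161 = 0.6584
F1 = 2·P·R/(P+R) = 2·TP/(2·TP+FP+FN) = 212/(212+25+55) = 212/292 = 0.726

0.726


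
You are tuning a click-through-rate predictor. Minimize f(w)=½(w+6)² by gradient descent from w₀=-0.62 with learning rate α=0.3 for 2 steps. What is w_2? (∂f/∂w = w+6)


step 1: grad = -0.62+6 = 5.38; w = -0.62 - 0.3·(5.38) = -2.234
step 2: grad = -2.234+6 = 3.766; w = -2.234 - 0.3·(3.766) = -3.3638

-3.3638


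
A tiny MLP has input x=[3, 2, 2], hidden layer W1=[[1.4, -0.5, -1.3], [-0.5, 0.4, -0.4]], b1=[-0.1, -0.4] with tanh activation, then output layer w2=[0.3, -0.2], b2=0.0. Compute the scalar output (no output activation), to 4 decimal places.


z1[0] = (1.4)·(3) + (-0.5)·(2) + (-1.3)·(2) - 0.1 = 0.5
z1[1] = (-0.5)·(3) + (0.4)·(2) + (-0.4)·(2) - 0.4 = -1.9
h = tanh(z1) = [0.4621, -0.9562]
output = (0.3)·(0.4621) + (-0.2)·(-0.9562) + 0.0 = 0.3299

0.3299


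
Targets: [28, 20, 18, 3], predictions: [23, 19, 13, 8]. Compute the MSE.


Squared errors: (28-23)²=25, (20-19)²=1, (18-13)²=25, (3-8)²=25
Sum = 76
MSE = 76/4 = 19

19


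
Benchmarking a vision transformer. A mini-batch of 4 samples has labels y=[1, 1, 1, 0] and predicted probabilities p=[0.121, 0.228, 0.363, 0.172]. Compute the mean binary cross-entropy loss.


L[0] = -ln(0.121) = 2.112
L[1] = -ln(0.228) = 1.4784
L[2] = -ln(0.363) = 1.0134
L[3] = -ln(1-0.172) = -ln(0.828) = 0.1887
mean = (2.112 + 1.4784 + 1.0134 + 0.1887)/4 = 1.1981

1.1981


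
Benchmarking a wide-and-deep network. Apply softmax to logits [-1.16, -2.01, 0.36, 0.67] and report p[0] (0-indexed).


Exponentials: e^-1.16=0.3135, e^-2.01=0.134, e^0.36=1.4333, e^0.67=1.9542
Sum = 3.835
Softmax = [0.0817, 0.0349, 0.3737, 0.5096]
p[0] = 0.3135/3.835 = 0.0817

0.0817


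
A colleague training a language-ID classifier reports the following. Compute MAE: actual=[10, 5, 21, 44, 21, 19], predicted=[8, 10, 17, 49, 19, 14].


Absolute errors: |10-8|=2, |5-10|=5, |21-17|=4, |44-49|=5, |21-19|=2, |19-14|=5
Sum = 23
MAE = 23/6 = 23/6

23/6


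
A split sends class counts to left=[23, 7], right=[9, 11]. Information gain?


Parent = [32, 18], H_parent = 0.9427
H_left = 0.7838 (n=30), H_right = 0.9928 (n=20)
H_children = (30/50)·0.7838 + (20/50)·0.9928 = 0.8674
IG = 0.9427 - 0.8674 = 0.0753

0.0753


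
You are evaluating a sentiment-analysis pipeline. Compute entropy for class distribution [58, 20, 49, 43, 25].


Probabilities: [58/195, 20/195, 49/195, 43/195, 25/195] ≈ [0.2974, 0.1026, 0.2513, 0.2205, 0.1282]
H = -((58/195)·log₂(58/195) + (20/195)·log₂(20/195) + (49/195)·log₂(49/195) + (43/195)·log₂(43/195) + (25/195)·log₂(25/195))
  = 2.2189 bits

2.2189 bits
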